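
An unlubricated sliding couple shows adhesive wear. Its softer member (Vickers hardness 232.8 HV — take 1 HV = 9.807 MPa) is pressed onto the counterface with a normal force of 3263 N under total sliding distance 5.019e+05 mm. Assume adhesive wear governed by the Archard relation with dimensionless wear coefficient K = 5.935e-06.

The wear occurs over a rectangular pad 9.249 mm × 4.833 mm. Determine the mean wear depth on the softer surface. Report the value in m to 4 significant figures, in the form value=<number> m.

value=9.524e-05 m

Intermediate values are displayed rounded. All arithmetic keeps exact precision; rounded once at the end, at 4 significant figures.
Convert: The distance L = 5.019e+05 mm = 501.9 m.
Convert: Hardness H = 232.8 HV × 9.807 MPa/HV = 2283 MPa = 2.283e+09 Pa.
Convert: Pad sides 9.249 mm × 4.833 mm = 0.009249 m × 0.004833 m. Contact area A = 0.009249 m × 0.004833 m = 4.470e-05 m².
In SI base units, W = 3263 N, H = 2.283e+09 Pa, K = 5.935e-06.
Apply Archard: V = K·W·L/H = 5.935e-06 · 3263 · 501.9 / 2.283e+09 = 4.257e-09 m³.
Average depth h = V/A = 4.257e-09 / 4.470e-05 = 9.524e-05 m.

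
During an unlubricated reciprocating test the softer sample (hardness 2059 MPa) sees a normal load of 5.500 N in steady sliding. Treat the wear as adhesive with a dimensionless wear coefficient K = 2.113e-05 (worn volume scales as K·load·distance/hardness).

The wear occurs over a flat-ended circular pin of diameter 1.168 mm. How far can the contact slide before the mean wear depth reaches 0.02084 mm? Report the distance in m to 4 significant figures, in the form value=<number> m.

Every step maintains full precision — shown intermediates are rounded; a single final rounding, at 4 significant digits.
Hardness H = 2059 MPa = 2.059e+09 Pa.
Pin diameter d = 1.168 mm = 0.001168 m. Contact area A = π·d²/4 = π·(0.001168 m)²/4 = 1.071e-06 m².
Depth limit h_lim = 0.02084 mm = 2.084e-05 m.
In SI base units: W = 5.500 N, H = 2.059e+09 Pa, K = 2.113e-05.
Permissible volume V_lim = h_lim·A = 2.084e-05 · 1.071e-06 = 2.233e-11 m³.
Sliding life L = V_lim·H/(K·W) = 2.233e-11 · 2.059e+09 / (2.113e-05 · 5.500) = 395.6 m.

value=395.6 m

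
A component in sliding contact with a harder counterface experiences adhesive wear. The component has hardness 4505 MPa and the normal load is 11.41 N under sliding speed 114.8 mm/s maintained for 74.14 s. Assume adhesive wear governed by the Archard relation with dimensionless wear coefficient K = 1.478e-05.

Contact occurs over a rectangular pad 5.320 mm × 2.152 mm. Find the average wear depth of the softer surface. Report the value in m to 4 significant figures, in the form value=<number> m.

value=2.783e-08 m

Every step holds exact precision — intermediate values are displayed rounded — one last rounding to 4 significant digits.
Convert: Sliding speed v = 114.8 mm/s = 0.1148 m/s. Distance covered L = v·t = 0.1148 m/s × 74.14 s = 8.511 m.
Convert: Hardness H = 4505 MPa = 4.505e+09 Pa.
Convert: Pad sides 5.320 mm × 2.152 mm = 0.005320 m × 0.002152 m. Contact area A = 0.005320 m × 0.002152 m = 1.145e-05 m².
In SI base units, W = 11.41 N, H = 4.505e+09 Pa, K = 1.478e-05.
Worn volume V = K·W·L/H = 1.478e-05 · 11.41 · 8.511 / 4.505e+09 = 3.186e-13 m³.
Mean wear depth h = V/A = 3.186e-13 / 1.145e-05 = 2.783e-08 m.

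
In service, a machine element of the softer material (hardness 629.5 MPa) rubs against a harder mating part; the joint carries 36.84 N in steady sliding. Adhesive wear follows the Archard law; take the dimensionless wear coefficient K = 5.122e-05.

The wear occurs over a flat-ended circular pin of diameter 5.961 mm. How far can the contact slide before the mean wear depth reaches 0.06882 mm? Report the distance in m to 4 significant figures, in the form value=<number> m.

value=640.7 m

The algebra runs at full precision — intermediates are printed rounded, and rounded just once, at 4 significant digits.
Hardness H = 629.5 MPa = 6.295e+08 Pa.
Pin diameter d = 5.961 mm = 0.005961 m. Contact area A = π·d²/4 = π·(0.005961 m)²/4 = 2.791e-05 m².
Depth limit h_lim = 0.06882 mm = 6.882e-05 m.
Collected in SI base units: W = 36.84 N, H = 6.295e+08 Pa, K = 5.122e-05.
Limit volume V_lim = h_lim·A = 6.882e-05 · 2.791e-05 = 1.921e-09 m³.
So the life L = V_lim·H/(K·W) = 1.921e-09 · 6.295e+08 / (5.122e-05 · 36.84) = 640.7 m.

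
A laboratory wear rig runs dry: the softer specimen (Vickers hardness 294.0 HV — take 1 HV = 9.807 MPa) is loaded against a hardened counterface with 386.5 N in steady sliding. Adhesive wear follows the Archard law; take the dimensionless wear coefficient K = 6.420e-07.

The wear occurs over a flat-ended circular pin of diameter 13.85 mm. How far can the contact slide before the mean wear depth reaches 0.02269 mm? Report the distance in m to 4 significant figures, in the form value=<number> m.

All arithmetic keeps full precision — intermediates are shown rounded — one last rounding to four significant digits.
Hardness H = 294.0 HV × 9.807 MPa/HV = 2883 MPa = 2.883e+09 Pa.
Pin diameter d = 13.85 mm = 0.01385 m. Contact area A = π·d²/4 = π·(0.01385 m)²/4 = 1.507e-04 m².
Depth limit h_lim = 0.02269 mm = 2.269e-05 m.
In SI base units, W = 386.5 N, H = 2.883e+09 Pa, K = 6.420e-07.
Volume at the limit: V_lim = h_lim·A = 2.269e-05 · 1.507e-04 = 3.418e-09 m³.
Sliding life L = V_lim·H/(K·W) = 3.418e-09 · 2.883e+09 / (6.420e-07 · 386.5) = 3.972e+04 m.

value=3.972e+04 m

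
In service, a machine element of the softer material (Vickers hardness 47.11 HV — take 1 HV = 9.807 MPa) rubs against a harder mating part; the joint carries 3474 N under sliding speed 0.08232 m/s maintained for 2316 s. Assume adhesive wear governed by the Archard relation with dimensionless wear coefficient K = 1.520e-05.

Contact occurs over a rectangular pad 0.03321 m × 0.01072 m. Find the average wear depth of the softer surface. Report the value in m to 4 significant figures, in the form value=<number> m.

value=6.121e-05 m

The computation keeps full float precision. Printed values are rounded; one last rounding to four significant digits.
Sliding distance L = v·t = 0.08232 m/s × 2316 s = 190.7 m.
Hardness H = 47.11 HV × 9.807 MPa/HV = 462.0 MPa = 4.620e+08 Pa.
Contact area A = 0.03321 m × 0.01072 m = 3.560e-04 m².
Expressed in SI base units: W = 3474 N, H = 4.620e+08 Pa, K = 1.520e-05.
Volume removed: V = K·W·L/H = 1.520e-05 · 3474 · 190.7 / 4.620e+08 = 2.179e-08 m³.
Depth of wear h = V/A = 2.179e-08 / 3.560e-04 = 6.121e-05 m.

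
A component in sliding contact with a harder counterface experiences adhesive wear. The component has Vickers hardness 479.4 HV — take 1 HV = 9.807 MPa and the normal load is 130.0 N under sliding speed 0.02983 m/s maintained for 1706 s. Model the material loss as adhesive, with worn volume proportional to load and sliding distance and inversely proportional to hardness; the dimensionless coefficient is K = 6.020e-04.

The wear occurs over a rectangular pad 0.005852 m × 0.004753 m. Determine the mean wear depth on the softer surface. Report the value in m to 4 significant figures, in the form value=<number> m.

value=3.046e-05 m

Intermediate values are shown rounded. The algebra maintains exact precision. Rounded just once, at four significant figures.
Total distance L = v·t = 0.02983 m/s × 1706 s = 50.89 m.
Hardness H = 479.4 HV × 9.807 MPa/HV = 4701 MPa = 4.701e+09 Pa.
Contact area A = 0.005852 m × 0.004753 m = 2.781e-05 m².
Expressed in SI base units: W = 130.0 N, H = 4.701e+09 Pa, K = 6.020e-04.
Volume removed: V = K·W·L/H = 6.020e-04 · 130.0 · 50.89 / 4.701e+09 = 8.471e-10 m³.
Depth h = V/A = 8.471e-10 / 2.781e-05 = 3.046e-05 m.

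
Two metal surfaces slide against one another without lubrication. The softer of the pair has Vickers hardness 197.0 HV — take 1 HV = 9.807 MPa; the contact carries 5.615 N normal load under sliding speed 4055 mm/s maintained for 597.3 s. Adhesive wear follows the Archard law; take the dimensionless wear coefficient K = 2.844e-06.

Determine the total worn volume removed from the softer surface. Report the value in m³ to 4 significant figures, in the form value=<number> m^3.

value=2.002e-11 m^3

The computation runs at exact precision — intermediate values are shown rounded; a lone final rounding: 4 significant digits.
Convert: Sliding speed v = 4055 mm/s = 4.055 m/s. Total distance L = v·t = 4.055 m/s × 597.3 s = 2422 m.
Convert: Hardness H = 197.0 HV × 9.807 MPa/HV = 1932 MPa = 1.932e+09 Pa.
As SI base values: W = 5.615 N, H = 1.932e+09 Pa, K = 2.844e-06.
Wear volume V = K·W·L/H = 2.844e-06 · 5.615 · 2422 / 1.932e+09 = 2.002e-11 m³.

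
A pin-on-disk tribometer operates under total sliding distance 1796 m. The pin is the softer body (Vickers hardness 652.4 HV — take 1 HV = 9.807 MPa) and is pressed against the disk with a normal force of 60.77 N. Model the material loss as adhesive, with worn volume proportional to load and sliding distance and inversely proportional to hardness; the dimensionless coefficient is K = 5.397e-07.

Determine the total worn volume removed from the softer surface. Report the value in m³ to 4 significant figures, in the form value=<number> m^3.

value=9.207e-12 m^3

The intermediates are printed rounded — the algebra maintains exact precision, and a single final rounding, at 4 significant digits.
Convert: Hardness H = 652.4 HV × 9.807 MPa/HV = 6398 MPa = 6.398e+09 Pa.
SI base units throughout: W = 60.77 N, H = 6.398e+09 Pa, K = 5.397e-07.
Volume removed: V = K·W·L/H = 5.397e-07 · 60.77 · 1796 / 6.398e+09 = 9.207e-12 m³.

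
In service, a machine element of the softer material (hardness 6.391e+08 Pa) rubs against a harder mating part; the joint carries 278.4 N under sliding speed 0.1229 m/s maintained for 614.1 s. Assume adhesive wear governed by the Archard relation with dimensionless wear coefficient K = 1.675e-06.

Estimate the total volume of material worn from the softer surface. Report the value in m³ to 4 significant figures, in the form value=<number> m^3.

All arithmetic runs at full precision; intermediate values are printed rounded, and rounded once at the end, at four significant figures.
Convert: The distance L = v·t = 0.1229 m/s × 614.1 s = 75.47 m.
Collected in SI base units: W = 278.4 N, H = 6.391e+08 Pa, K = 1.675e-06.
Archard relation: V = K·W·L/H = 1.675e-06 · 278.4 · 75.47 / 6.391e+08 = 5.507e-11 m³.

value=5.507e-11 m^3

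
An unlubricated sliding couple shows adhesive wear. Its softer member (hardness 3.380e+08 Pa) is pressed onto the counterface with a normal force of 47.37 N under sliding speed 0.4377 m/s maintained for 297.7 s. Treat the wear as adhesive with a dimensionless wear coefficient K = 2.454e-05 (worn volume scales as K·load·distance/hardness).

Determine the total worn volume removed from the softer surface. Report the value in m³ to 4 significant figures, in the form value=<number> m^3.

Each operation keeps full float precision; printed values are rounded; rounded once at the end, at four significant figures.
Distance L = v·t = 0.4377 m/s × 297.7 s = 130.3 m.
Expressed in SI base units: W = 47.37 N, H = 3.380e+08 Pa, K = 2.454e-05.
The Archard volume V = K·W·L/H = 2.454e-05 · 47.37 · 130.3 / 3.380e+08 = 4.481e-10 m³.

value=4.481e-10 m^3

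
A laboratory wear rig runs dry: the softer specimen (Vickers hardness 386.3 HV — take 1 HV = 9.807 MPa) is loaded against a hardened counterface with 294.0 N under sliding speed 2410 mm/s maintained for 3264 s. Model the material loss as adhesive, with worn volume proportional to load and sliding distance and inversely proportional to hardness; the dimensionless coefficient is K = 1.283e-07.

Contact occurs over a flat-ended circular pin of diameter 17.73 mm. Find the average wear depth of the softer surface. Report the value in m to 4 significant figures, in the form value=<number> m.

The computation runs at full float precision; quoted intermediates are rounded — a single final rounding to 4 significant figures.
Convert: Sliding speed v = 2410 mm/s = 2.410 m/s. Distance L = v·t = 2.410 m/s × 3264 s = 7866 m.
Convert: Hardness H = 386.3 HV × 9.807 MPa/HV = 3788 MPa = 3.788e+09 Pa.
Convert: Pin diameter d = 17.73 mm = 0.01773 m. Contact area A = π·d²/4 = π·(0.01773 m)²/4 = 2.469e-04 m².
In SI base units, W = 294.0 N, H = 3.788e+09 Pa, K = 1.283e-07.
Archard relation: V = K·W·L/H = 1.283e-07 · 294.0 · 7866 / 3.788e+09 = 7.832e-11 m³.
Mean wear depth h = V/A = 7.832e-11 / 2.469e-04 = 3.172e-07 m.

value=3.172e-07 m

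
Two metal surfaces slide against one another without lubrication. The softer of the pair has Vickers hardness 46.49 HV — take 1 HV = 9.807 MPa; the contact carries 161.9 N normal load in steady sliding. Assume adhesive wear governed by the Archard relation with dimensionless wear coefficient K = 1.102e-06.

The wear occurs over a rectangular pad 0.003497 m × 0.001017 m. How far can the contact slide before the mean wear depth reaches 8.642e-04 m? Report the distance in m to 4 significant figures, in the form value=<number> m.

value=7854 m

All arithmetic carries exact precision, and intermediates appear rounded — a lone final rounding, at 4 significant figures.
Hardness H = 46.49 HV × 9.807 MPa/HV = 455.9 MPa = 4.559e+08 Pa.
Contact area A = 0.003497 m × 0.001017 m = 3.556e-06 m².
Restated in SI base units: W = 161.9 N, H = 4.559e+08 Pa, K = 1.102e-06.
Permissible volume V_lim = h_lim·A = 8.642e-04 · 3.556e-06 = 3.073e-09 m³.
Inverting, life L = V_lim·H/(K·W) = 3.073e-09 · 4.559e+08 / (1.102e-06 · 161.9) = 7854 m.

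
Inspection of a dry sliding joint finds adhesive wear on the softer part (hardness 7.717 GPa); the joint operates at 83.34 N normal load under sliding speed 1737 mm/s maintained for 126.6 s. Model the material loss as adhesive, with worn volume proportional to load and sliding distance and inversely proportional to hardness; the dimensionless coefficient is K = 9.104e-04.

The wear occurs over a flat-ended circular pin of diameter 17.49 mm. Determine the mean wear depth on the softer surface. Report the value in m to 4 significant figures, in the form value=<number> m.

Intermediate values appear rounded, and each operation runs at full precision. Rounded once at the end: four significant figures.
Sliding speed v = 1737 mm/s = 1.737 m/s. Total distance L = v·t = 1.737 m/s × 126.6 s = 219.9 m.
Hardness H = 7.717 GPa = 7.717e+09 Pa.
Pin diameter d = 17.49 mm = 0.01749 m. Contact area A = π·d²/4 = π·(0.01749 m)²/4 = 2.403e-04 m².
SI base units throughout: W = 83.34 N, H = 7.717e+09 Pa, K = 9.104e-04.
By Archard's law, V = K·W·L/H = 9.104e-04 · 83.34 · 219.9 / 7.717e+09 = 2.162e-09 m³.
Wear depth h = V/A = 2.162e-09 / 2.403e-04 = 8.999e-06 m.

value=8.999e-06 m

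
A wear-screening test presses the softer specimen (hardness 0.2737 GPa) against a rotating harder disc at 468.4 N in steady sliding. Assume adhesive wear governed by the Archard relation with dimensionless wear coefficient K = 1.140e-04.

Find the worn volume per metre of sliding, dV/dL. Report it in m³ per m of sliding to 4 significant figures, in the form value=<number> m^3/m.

The intermediates are printed rounded. All working math carries exact precision; a lone final rounding, at 4 significant figures.
Hardness H = 0.2737 GPa = 2.737e+08 Pa.
Working in SI base units: W = 468.4 N, H = 2.737e+08 Pa, K = 1.140e-04.
The wear rate dV/dL = K·W/H — distance-free: 1.140e-04 · 468.4 / 2.737e+08 = 1.951e-10 m³/m.

value=1.951e-10 m^3/m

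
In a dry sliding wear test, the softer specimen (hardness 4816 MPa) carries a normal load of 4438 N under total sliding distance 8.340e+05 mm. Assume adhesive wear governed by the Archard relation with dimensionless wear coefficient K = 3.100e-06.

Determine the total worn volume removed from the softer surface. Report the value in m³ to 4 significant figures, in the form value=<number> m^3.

value=2.382e-09 m^3

Displayed values are rounded; every step runs at full float precision — rounded once at the end: 4 significant figures.
Convert: Distance L = 8.340e+05 mm = 834.0 m.
Convert: Hardness H = 4816 MPa = 4.816e+09 Pa.
In SI base units, W = 4438 N, H = 4.816e+09 Pa, K = 3.100e-06.
Archard relation: V = K·W·L/H = 3.100e-06 · 4438 · 834.0 / 4.816e+09 = 2.382e-09 m³.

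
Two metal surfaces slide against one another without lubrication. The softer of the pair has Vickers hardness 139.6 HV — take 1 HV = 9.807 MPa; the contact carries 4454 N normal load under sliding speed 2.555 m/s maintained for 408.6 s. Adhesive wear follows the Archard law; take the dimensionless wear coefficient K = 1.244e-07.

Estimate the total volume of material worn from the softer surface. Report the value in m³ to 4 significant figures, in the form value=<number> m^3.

The computation holds full precision — the intermediates are printed rounded, and one final rounding to 4 significant digits.
Convert: Distance L = v·t = 2.555 m/s × 408.6 s = 1044 m.
Convert: Hardness H = 139.6 HV × 9.807 MPa/HV = 1369 MPa = 1.369e+09 Pa.
As SI base values: W = 4454 N, H = 1.369e+09 Pa, K = 1.244e-07.
Wear volume V = K·W·L/H = 1.244e-07 · 4454 · 1044 / 1.369e+09 = 4.225e-10 m³.

value=4.225e-10 m^3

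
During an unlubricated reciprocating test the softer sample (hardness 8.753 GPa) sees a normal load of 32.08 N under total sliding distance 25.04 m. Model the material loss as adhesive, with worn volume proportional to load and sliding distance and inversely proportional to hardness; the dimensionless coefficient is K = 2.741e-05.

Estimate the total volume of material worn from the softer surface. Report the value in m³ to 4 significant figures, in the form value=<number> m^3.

value=2.515e-12 m^3

All arithmetic holds full float precision — the intermediates appear rounded. Rounded once at the end to four significant digits.
Convert: Hardness H = 8.753 GPa = 8.753e+09 Pa.
Restated in SI base units: W = 32.08 N, H = 8.753e+09 Pa, K = 2.741e-05.
By Archard's law, V = K·W·L/H = 2.741e-05 · 32.08 · 25.04 / 8.753e+09 = 2.515e-12 m³.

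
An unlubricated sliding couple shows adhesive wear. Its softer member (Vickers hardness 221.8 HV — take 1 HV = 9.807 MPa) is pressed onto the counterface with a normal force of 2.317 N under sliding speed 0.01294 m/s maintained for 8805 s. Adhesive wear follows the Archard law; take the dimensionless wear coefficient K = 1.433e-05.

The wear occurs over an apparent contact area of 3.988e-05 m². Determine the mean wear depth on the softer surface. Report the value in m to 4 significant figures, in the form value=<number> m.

value=4.361e-08 m

All arithmetic holds full precision — intermediates are displayed rounded — rounded just once, at four significant digits.
Distance covered L = v·t = 0.01294 m/s × 8805 s = 113.9 m.
Hardness H = 221.8 HV × 9.807 MPa/HV = 2175 MPa = 2.175e+09 Pa.
Expressed in SI base units: W = 2.317 N, H = 2.175e+09 Pa, K = 1.433e-05.
Archard volume V = K·W·L/H = 1.433e-05 · 2.317 · 113.9 / 2.175e+09 = 1.739e-12 m³.
Mean wear depth h = V/A = 1.739e-12 / 3.988e-05 = 4.361e-08 m.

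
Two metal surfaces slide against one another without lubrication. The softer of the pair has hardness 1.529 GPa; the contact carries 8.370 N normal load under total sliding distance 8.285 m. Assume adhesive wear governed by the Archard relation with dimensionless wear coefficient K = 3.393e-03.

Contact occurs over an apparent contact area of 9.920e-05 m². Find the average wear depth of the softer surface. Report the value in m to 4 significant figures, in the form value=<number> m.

The intermediates are displayed rounded; the algebra holds exact precision — one last rounding: 4 significant figures.
Convert: Hardness H = 1.529 GPa = 1.529e+09 Pa.
In SI base units, W = 8.370 N, H = 1.529e+09 Pa, K = 3.393e-03.
The Archard volume V = K·W·L/H = 3.393e-03 · 8.370 · 8.285 / 1.529e+09 = 1.539e-10 m³.
Mean depth h = V/A = 1.539e-10 / 9.920e-05 = 1.551e-06 m.

value=1.551e-06 m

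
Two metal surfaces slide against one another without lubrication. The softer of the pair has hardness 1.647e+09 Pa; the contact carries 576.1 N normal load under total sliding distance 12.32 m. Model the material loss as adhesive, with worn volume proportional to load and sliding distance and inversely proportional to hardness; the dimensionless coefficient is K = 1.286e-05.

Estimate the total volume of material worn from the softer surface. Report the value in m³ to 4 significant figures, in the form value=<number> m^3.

The intermediates are printed rounded; every step keeps full precision. Rounded once at the end: 4 significant figures.
SI base units throughout: W = 576.1 N, H = 1.647e+09 Pa, K = 1.286e-05.
Volume removed: V = K·W·L/H = 1.286e-05 · 576.1 · 12.32 / 1.647e+09 = 5.542e-11 m³.

value=5.542e-11 m^3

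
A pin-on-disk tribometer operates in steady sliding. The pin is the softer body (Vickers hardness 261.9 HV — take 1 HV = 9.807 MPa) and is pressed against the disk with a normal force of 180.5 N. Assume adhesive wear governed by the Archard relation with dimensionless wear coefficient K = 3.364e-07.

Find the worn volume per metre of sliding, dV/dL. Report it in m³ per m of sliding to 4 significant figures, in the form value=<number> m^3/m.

Each operation holds full float precision. Intermediates are displayed rounded — a lone final rounding: 4 significant digits.
Hardness H = 261.9 HV × 9.807 MPa/HV = 2568 MPa = 2.568e+09 Pa.
Collected in SI base units: W = 180.5 N, H = 2.568e+09 Pa, K = 3.364e-07.
The wear rate dV/dL = K·W/H: 3.364e-07 · 180.5 / 2.568e+09 = 2.364e-14 m³/m.

value=2.364e-14 m^3/m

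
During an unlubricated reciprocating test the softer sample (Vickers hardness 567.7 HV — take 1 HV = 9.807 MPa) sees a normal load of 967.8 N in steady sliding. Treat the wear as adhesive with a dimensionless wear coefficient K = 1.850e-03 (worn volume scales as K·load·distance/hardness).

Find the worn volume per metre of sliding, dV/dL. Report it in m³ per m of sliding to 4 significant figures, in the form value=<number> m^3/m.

value=3.216e-10 m^3/m

Intermediate values are printed rounded — each operation runs at full precision; one final rounding, at four significant figures.
Convert: Hardness H = 567.7 HV × 9.807 MPa/HV = 5567 MPa = 5.567e+09 Pa.
Expressed in SI base units: W = 967.8 N, H = 5.567e+09 Pa, K = 1.850e-03.
Wear rate dV/dL = K·W/H — distance-free: 1.850e-03 · 967.8 / 5.567e+09 = 3.216e-10 m³/m.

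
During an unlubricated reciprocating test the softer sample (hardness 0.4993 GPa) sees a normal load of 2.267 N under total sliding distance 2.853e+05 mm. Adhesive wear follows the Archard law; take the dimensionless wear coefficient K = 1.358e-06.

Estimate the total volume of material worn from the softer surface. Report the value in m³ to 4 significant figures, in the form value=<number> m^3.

Intermediate values are displayed rounded; the algebra keeps full float precision. Rounded once at the end: four significant digits.
Convert: The distance L = 2.853e+05 mm = 285.3 m.
Convert: Hardness H = 0.4993 GPa = 4.993e+08 Pa.
In SI base units: W = 2.267 N, H = 4.993e+08 Pa, K = 1.358e-06.
Volume removed: V = K·W·L/H = 1.358e-06 · 2.267 · 285.3 / 4.993e+08 = 1.759e-12 m³.

value=1.759e-12 m^3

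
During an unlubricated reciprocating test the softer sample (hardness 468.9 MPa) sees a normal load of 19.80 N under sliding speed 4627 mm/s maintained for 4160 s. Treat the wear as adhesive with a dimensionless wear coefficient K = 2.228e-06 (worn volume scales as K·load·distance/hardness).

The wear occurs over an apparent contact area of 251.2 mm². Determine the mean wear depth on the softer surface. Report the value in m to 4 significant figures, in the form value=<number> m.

value=7.209e-06 m

Displayed values are rounded. All arithmetic carries full float precision. Rounded once at the end: 4 significant digits.
Convert: Sliding speed v = 4627 mm/s = 4.627 m/s. Total distance L = v·t = 4.627 m/s × 4160 s = 1.925e+04 m.
Convert: Hardness H = 468.9 MPa = 4.689e+08 Pa.
Convert: Contact area A = 251.2 mm² = 2.512e-04 m².
Restated in SI base units: W = 19.80 N, H = 4.689e+08 Pa, K = 2.228e-06.
Archard volume V = K·W·L/H = 2.228e-06 · 19.80 · 1.925e+04 / 4.689e+08 = 1.811e-09 m³.
Wear depth h = V/A = 1.811e-09 / 2.512e-04 = 7.209e-06 m.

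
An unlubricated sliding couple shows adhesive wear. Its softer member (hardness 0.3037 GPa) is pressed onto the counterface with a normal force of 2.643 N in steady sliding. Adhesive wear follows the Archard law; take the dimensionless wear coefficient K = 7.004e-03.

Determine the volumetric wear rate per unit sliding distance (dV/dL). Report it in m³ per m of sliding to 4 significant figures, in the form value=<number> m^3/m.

value=6.095e-11 m^3/m

Displayed values are rounded. The algebra runs at full precision — rounded just once, at 4 significant figures.
Hardness H = 0.3037 GPa = 3.037e+08 Pa.
Collected in SI base units: W = 2.643 N, H = 3.037e+08 Pa, K = 7.004e-03.
Rate of wear dV/dL = K·W/H, so: 7.004e-03 · 2.643 / 3.037e+08 = 6.095e-11 m³/m.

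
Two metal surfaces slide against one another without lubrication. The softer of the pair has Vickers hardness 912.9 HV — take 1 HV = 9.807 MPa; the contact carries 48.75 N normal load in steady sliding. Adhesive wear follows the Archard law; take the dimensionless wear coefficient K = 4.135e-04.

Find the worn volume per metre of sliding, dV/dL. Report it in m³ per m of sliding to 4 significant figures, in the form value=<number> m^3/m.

Intermediate values are printed rounded, and the computation maintains full float precision; one last rounding, at 4 significant digits.
Hardness H = 912.9 HV × 9.807 MPa/HV = 8953 MPa = 8.953e+09 Pa.
Expressed in SI base units: W = 48.75 N, H = 8.953e+09 Pa, K = 4.135e-04.
Sliding wear rate dV/dL = K·W/H: 4.135e-04 · 48.75 / 8.953e+09 = 2.252e-12 m³/m.

value=2.252e-12 m^3/m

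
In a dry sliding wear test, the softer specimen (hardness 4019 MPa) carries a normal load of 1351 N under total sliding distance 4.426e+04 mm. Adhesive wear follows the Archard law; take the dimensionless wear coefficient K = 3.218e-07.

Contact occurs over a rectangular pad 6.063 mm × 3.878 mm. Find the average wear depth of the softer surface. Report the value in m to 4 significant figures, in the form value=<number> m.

value=2.036e-07 m

Shown intermediates are rounded, and all arithmetic runs at exact precision; one last rounding, at 4 significant figures.
Convert: Distance covered L = 4.426e+04 mm = 44.26 m.
Convert: Hardness H = 4019 MPa = 4.019e+09 Pa.
Convert: Pad sides 6.063 mm × 3.878 mm = 0.006063 m × 0.003878 m. Contact area A = 0.006063 m × 0.003878 m = 2.351e-05 m².
Collected in SI base units: W = 1351 N, H = 4.019e+09 Pa, K = 3.218e-07.
Archard volume V = K·W·L/H = 3.218e-07 · 1351 · 44.26 / 4.019e+09 = 4.788e-12 m³.
Mean wear depth h = V/A = 4.788e-12 / 2.351e-05 = 2.036e-07 m.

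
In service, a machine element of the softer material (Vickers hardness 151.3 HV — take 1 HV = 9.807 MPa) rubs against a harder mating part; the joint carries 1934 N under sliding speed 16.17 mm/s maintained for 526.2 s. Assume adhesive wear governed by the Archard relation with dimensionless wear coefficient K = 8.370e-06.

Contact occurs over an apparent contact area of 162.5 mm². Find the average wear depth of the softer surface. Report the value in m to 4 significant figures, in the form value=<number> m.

value=5.712e-07 m

The computation holds full float precision. Intermediate values are displayed rounded; one last rounding to 4 significant digits.
Convert: Sliding speed v = 16.17 mm/s = 0.01617 m/s. Sliding distance L = v·t = 0.01617 m/s × 526.2 s = 8.509 m.
Convert: Hardness H = 151.3 HV × 9.807 MPa/HV = 1484 MPa = 1.484e+09 Pa.
Convert: Contact area A = 162.5 mm² = 1.625e-04 m².
In SI base units: W = 1934 N, H = 1.484e+09 Pa, K = 8.370e-06.
Wear volume V = K·W·L/H = 8.370e-06 · 1934 · 8.509 / 1.484e+09 = 9.283e-11 m³.
Depth h = V/A = 9.283e-11 / 1.625e-04 = 5.712e-07 m.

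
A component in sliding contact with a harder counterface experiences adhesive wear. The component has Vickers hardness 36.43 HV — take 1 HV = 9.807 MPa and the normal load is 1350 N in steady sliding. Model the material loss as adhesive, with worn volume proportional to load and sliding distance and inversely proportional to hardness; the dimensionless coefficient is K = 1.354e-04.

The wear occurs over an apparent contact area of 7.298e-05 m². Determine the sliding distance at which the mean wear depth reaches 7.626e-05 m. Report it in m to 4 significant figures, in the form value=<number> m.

Every step carries exact precision, and the intermediates are printed rounded. Rounded once at the end: 4 significant figures.
Hardness H = 36.43 HV × 9.807 MPa/HV = 357.3 MPa = 3.573e+08 Pa.
Restated in SI base units: W = 1350 N, H = 3.573e+08 Pa, K = 1.354e-04.
Volume at the limit: V_lim = h_lim·A = 7.626e-05 · 7.298e-05 = 5.565e-09 m³.
So the life L = V_lim·H/(K·W) = 5.565e-09 · 3.573e+08 / (1.354e-04 · 1350) = 10.88 m.

value=10.88 m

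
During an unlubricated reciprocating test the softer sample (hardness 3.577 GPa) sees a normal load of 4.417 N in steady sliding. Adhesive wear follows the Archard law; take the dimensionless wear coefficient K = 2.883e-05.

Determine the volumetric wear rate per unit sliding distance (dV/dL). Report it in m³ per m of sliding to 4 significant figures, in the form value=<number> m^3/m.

The intermediates appear rounded — all arithmetic carries full float precision — a lone final rounding: four significant digits.
Hardness H = 3.577 GPa = 3.577e+09 Pa.
Restated in SI base units: W = 4.417 N, H = 3.577e+09 Pa, K = 2.883e-05.
Sliding wear rate dV/dL = K·W/H, per unit distance: 2.883e-05 · 4.417 / 3.577e+09 = 3.560e-14 m³/m.

value=3.560e-14 m^3/m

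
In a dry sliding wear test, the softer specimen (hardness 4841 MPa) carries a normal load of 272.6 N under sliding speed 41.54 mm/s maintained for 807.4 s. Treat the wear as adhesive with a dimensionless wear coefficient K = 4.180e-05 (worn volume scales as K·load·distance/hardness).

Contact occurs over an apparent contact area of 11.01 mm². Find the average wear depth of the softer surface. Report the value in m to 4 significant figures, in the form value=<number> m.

All working math carries full float precision; the intermediates are shown rounded; rounded once at the end, at four significant digits.
Sliding speed v = 41.54 mm/s = 0.04154 m/s. Distance L = v·t = 0.04154 m/s × 807.4 s = 33.54 m.
Hardness H = 4841 MPa = 4.841e+09 Pa.
Contact area A = 11.01 mm² = 1.101e-05 m².
Working in SI base units: W = 272.6 N, H = 4.841e+09 Pa, K = 4.180e-05.
Volume removed: V = K·W·L/H = 4.180e-05 · 272.6 · 33.54 / 4.841e+09 = 7.894e-11 m³.
Depth h = V/A = 7.894e-11 / 1.101e-05 = 7.170e-06 m.

value=7.170e-06 m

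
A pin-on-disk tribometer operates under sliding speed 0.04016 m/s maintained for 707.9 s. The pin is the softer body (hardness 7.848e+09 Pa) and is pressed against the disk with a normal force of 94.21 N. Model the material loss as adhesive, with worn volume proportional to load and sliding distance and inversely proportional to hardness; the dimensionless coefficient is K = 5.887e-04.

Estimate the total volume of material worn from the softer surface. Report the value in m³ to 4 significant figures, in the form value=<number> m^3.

value=2.009e-10 m^3

Intermediate values are shown rounded — all arithmetic keeps full float precision; a lone final rounding to four significant figures.
Convert: Path length L = v·t = 0.04016 m/s × 707.9 s = 28.43 m.
Restated in SI base units: W = 94.21 N, H = 7.848e+09 Pa, K = 5.887e-04.
Worn volume V = K·W·L/H = 5.887e-04 · 94.21 · 28.43 / 7.848e+09 = 2.009e-10 m³.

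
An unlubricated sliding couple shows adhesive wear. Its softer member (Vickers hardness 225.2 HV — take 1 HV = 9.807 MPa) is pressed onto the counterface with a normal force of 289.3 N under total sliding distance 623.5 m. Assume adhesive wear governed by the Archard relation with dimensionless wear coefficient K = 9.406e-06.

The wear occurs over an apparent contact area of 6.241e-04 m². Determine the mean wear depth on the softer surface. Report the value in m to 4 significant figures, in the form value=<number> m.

value=1.231e-06 m

Intermediates are displayed rounded — the algebra maintains exact precision; rounded once at the end, at 4 significant figures.
Convert: Hardness H = 225.2 HV × 9.807 MPa/HV = 2209 MPa = 2.209e+09 Pa.
As SI base values: W = 289.3 N, H = 2.209e+09 Pa, K = 9.406e-06.
By Archard's law, V = K·W·L/H = 9.406e-06 · 289.3 · 623.5 / 2.209e+09 = 7.682e-10 m³.
Mean wear depth h = V/A = 7.682e-10 / 6.241e-04 = 1.231e-06 m.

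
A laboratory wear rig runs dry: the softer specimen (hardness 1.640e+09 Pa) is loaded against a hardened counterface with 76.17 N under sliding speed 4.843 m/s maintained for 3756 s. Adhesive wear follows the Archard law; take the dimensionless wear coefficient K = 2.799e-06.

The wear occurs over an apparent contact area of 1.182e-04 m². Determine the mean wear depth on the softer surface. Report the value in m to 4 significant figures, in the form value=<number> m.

Intermediate values are printed rounded — each operation holds full float precision. Rounded once at the end: four significant digits.
Convert: The distance L = v·t = 4.843 m/s × 3756 s = 1.819e+04 m.
Expressed in SI base units: W = 76.17 N, H = 1.640e+09 Pa, K = 2.799e-06.
By Archard's law, V = K·W·L/H = 2.799e-06 · 76.17 · 1.819e+04 / 1.640e+09 = 2.365e-09 m³.
Wear depth h = V/A = 2.365e-09 / 1.182e-04 = 2.001e-05 m.

value=2.001e-05 m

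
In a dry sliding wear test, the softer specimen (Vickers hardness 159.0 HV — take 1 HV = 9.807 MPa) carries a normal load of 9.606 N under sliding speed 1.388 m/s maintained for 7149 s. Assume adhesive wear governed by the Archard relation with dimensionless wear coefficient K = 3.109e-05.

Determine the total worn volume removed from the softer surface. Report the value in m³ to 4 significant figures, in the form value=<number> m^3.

value=1.900e-09 m^3

Intermediates are printed rounded — every step keeps exact precision, and one final rounding to four significant digits.
Convert: Distance L = v·t = 1.388 m/s × 7149 s = 9923 m.
Convert: Hardness H = 159.0 HV × 9.807 MPa/HV = 1559 MPa = 1.559e+09 Pa.
Collected in SI base units: W = 9.606 N, H = 1.559e+09 Pa, K = 3.109e-05.
The Archard volume V = K·W·L/H = 3.109e-05 · 9.606 · 9923 / 1.559e+09 = 1.900e-09 m³.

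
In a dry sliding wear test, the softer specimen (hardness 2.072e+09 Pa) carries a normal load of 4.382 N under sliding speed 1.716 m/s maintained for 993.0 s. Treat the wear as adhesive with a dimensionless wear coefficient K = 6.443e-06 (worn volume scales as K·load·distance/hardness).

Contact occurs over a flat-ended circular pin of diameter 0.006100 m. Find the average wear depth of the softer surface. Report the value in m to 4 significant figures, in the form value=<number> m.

value=7.945e-07 m

The algebra runs at full precision, and printed values are rounded; a lone final rounding: 4 significant digits.
Convert: Path length L = v·t = 1.716 m/s × 993.0 s = 1704 m.
Convert: Contact area A = π·d²/4 = π·(0.006100 m)²/4 = 2.922e-05 m².
As SI base values: W = 4.382 N, H = 2.072e+09 Pa, K = 6.443e-06.
Archard volume V = K·W·L/H = 6.443e-06 · 4.382 · 1704 / 2.072e+09 = 2.322e-11 m³.
Depth of wear h = V/A = 2.322e-11 / 2.922e-05 = 7.945e-07 m.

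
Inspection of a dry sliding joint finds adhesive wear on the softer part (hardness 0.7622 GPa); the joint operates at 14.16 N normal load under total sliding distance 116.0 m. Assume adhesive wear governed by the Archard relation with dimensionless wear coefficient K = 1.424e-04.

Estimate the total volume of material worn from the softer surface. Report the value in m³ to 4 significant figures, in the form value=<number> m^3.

value=3.069e-10 m^3

Intermediates are displayed rounded, and the algebra holds full precision; a lone final rounding, at 4 significant figures.
Convert: Hardness H = 0.7622 GPa = 7.622e+08 Pa.
In SI base units, W = 14.16 N, H = 7.622e+08 Pa, K = 1.424e-04.
Archard volume V = K·W·L/H = 1.424e-04 · 14.16 · 116.0 / 7.622e+08 = 3.069e-10 m³.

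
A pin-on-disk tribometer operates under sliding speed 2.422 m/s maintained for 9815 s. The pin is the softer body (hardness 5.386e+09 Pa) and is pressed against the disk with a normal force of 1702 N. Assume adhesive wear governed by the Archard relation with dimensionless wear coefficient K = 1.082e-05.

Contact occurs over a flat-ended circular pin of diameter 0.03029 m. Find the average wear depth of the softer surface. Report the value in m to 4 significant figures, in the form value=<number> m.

value=1.128e-04 m

All arithmetic keeps exact precision — intermediate values are shown rounded. Rounded once at the end: four significant figures.
Convert: Sliding distance L = v·t = 2.422 m/s × 9815 s = 2.377e+04 m.
Convert: Contact area A = π·d²/4 = π·(0.03029 m)²/4 = 7.206e-04 m².
Restated in SI base units: W = 1702 N, H = 5.386e+09 Pa, K = 1.082e-05.
Apply Archard: V = K·W·L/H = 1.082e-05 · 1702 · 2.377e+04 / 5.386e+09 = 8.128e-08 m³.
Depth of wear h = V/A = 8.128e-08 / 7.206e-04 = 1.128e-04 m.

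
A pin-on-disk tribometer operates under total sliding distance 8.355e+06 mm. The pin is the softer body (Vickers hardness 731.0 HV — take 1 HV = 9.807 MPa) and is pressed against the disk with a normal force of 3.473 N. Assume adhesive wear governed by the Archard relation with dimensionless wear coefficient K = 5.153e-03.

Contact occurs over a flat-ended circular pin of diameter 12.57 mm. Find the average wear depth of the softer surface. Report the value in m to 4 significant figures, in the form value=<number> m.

value=1.681e-04 m

Every step runs at exact precision. Intermediate values are printed rounded, and rounded just once: 4 significant figures.
Path length L = 8.355e+06 mm = 8355 m.
Hardness H = 731.0 HV × 9.807 MPa/HV = 7169 MPa = 7.169e+09 Pa.
Pin diameter d = 12.57 mm = 0.01257 m. Contact area A = π·d²/4 = π·(0.01257 m)²/4 = 1.241e-04 m².
In SI base units, W = 3.473 N, H = 7.169e+09 Pa, K = 5.153e-03.
Archard volume V = K·W·L/H = 5.153e-03 · 3.473 · 8355 / 7.169e+09 = 2.086e-08 m³.
Depth of wear h = V/A = 2.086e-08 / 1.241e-04 = 1.681e-04 m.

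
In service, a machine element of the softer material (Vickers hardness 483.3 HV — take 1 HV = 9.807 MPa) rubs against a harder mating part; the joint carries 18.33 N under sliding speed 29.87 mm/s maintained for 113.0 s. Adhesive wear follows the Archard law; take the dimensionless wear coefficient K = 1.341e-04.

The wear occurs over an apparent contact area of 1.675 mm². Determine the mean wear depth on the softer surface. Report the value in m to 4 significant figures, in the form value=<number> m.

Printed values are rounded. Every step keeps full precision, and a lone final rounding to 4 significant digits.
Sliding speed v = 29.87 mm/s = 0.02987 m/s. Sliding distance L = v·t = 0.02987 m/s × 113.0 s = 3.375 m.
Hardness H = 483.3 HV × 9.807 MPa/HV = 4740 MPa = 4.740e+09 Pa.
Contact area A = 1.675 mm² = 1.675e-06 m².
Working in SI base units: W = 18.33 N, H = 4.740e+09 Pa, K = 1.341e-04.
The Archard volume V = K·W·L/H = 1.341e-04 · 18.33 · 3.375 / 4.740e+09 = 1.750e-12 m³.
Depth h = V/A = 1.750e-12 / 1.675e-06 = 1.045e-06 m.

value=1.045e-06 m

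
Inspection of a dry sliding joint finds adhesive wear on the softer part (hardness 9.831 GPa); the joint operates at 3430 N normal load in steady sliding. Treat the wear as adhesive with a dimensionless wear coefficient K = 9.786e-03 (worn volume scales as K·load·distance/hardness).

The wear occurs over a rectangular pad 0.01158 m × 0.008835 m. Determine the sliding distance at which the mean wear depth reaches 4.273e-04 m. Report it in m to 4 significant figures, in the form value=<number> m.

value=12.80 m

Intermediates are printed rounded — the computation holds full precision, and rounded just once to four significant digits.
Hardness H = 9.831 GPa = 9.831e+09 Pa.
Contact area A = 0.01158 m × 0.008835 m = 1.023e-04 m².
In SI base units: W = 3430 N, H = 9.831e+09 Pa, K = 9.786e-03.
Limit volume V_lim = h_lim·A = 4.273e-04 · 1.023e-04 = 4.372e-08 m³.
Life L = V_lim·H/(K·W) = 4.372e-08 · 9.831e+09 / (9.786e-03 · 3430) = 12.80 m.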